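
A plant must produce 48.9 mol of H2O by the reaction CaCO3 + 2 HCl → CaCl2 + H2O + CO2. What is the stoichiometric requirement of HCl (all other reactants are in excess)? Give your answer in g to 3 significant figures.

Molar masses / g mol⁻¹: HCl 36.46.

n(H2O) = 48.90 mol
n(HCl) = (2/1) × 48.90 = 97.80 mol
mass = 97.80 × 36.46 = 3566 g

3570 g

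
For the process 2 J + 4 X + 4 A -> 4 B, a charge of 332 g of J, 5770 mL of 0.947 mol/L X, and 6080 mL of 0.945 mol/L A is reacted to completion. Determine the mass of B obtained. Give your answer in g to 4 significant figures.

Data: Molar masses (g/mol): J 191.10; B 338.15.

1175 g

n(J) = 332.0 / 191.10 = 1.737 mol
n(X) = 0.947 × 5770/1000 = 5.464 mol
n(A) = 0.945 × 6080/1000 = 5.746 mol
n/ν for J = 1.737/2 = 0.8685
n/ν for X = 5.464/4 = 1.366
n/ν for A = 5.746/4 = 1.437
Smallest n/ν is J → limiting reagent.
n(B) = (4/2) × 1.737 = 3.474 mol
mass = 3.474 × 338.15 = 1175 g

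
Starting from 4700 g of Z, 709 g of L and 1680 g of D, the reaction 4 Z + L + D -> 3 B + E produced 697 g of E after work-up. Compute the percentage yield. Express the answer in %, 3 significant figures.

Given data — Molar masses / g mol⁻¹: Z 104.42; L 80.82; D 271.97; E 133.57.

n(Z) = 4700 / 104.42 = 45.01 mol
n(L) = 709.0 / 80.82 = 8.773 mol
n(D) = 1680 / 271.97 = 6.177 mol
n/ν for Z = 45.01/4 = 11.25
n/ν for L = 8.773/1 = 8.773
n/ν for D = 6.177/1 = 6.177
Smallest n/ν is D → limiting reagent.
theoretical n(E) = (1/1) × 6.177 = 6.177 mol → 825.1 g
% yield = 697 / 825.1 × 100 = 84.47 %

84.5 %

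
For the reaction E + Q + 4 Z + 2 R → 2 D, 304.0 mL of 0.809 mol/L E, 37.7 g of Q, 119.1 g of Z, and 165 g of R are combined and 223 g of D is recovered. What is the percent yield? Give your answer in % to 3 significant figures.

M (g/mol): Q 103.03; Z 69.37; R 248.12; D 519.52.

n(E) = 0.809 × 304.0/1000 = 0.2459 mol
n(Q) = 37.70 / 103.03 = 0.3659 mol
n(Z) = 119.1 / 69.37 = 1.717 mol
n(R) = 165.0 / 248.12 = 0.6650 mol
n/ν → E: 0.2459, Q: 0.3659, Z: 0.4293, R: 0.3325; E is limiting.
theoretical n(D) = (2/1) × 0.2459 = 0.4918 mol → 255.5 g
% yield = 223 / 255.5 × 100 = 87.28 %

87.3 %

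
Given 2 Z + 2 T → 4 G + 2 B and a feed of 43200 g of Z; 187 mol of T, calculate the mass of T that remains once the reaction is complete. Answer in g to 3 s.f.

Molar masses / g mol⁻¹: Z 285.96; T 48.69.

n(Z) = 43200 / 285.96 = 151.1 mol
n(T) = 187.0 mol
n/ν → Z: 75.55, T: 93.50; Z is limiting.
T consumed = (2/2) × 151.1 = 151.1 mol
T remaining = 187.0 − 151.1 = 35.90 mol
mass = 35.90 × 48.69 = 1748 g

1750 g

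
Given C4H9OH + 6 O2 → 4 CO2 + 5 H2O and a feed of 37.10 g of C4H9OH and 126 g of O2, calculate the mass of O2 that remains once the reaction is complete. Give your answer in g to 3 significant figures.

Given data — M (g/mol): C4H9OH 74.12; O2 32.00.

29.9 g

n(C4H9OH) = 37.10 / 74.12 = 0.5005 mol
n(O2) = 126.0 / 32.00 = 3.938 mol
n/ν for C4H9OH = 0.5005/1 = 0.5005
n/ν for O2 = 3.938/6 = 0.6563
Smallest n/ν is C4H9OH → limiting reagent.
O2 consumed = (6/1) × 0.5005 = 3.003 mol
O2 remaining = 3.938 − 3.003 = 0.9350 mol
mass = 0.9350 × 32.00 = 29.92 g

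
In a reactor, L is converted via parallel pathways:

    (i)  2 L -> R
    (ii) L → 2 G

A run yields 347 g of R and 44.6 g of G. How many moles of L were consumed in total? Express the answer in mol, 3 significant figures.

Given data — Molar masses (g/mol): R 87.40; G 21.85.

n(R) = 347 / 87.40 = 3.970 mol
n(G) = 44.6 / 21.85 = 2.041 mol
n(L) via (i) = (2/1)×3.970 = 7.940 mol
n(L) via (ii) = (1/2)×2.041 = 1.021 mol
total n(L) = 7.940 + 1.021 = 8.961 mol

8.96 mol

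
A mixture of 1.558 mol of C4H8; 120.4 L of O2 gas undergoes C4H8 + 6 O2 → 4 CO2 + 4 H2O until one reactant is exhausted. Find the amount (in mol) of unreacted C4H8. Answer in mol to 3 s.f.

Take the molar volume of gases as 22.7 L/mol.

n(C4H8) = 1.558 mol
n(O2) = 120.4 / 22.7 = 5.304 mol
n/ν for C4H8 = 1.558/1 = 1.558
n/ν for O2 = 5.304/6 = 0.8840
Smallest n/ν is O2 → limiting reagent.
C4H8 consumed = (1/6) × 5.304 = 0.8840 mol
C4H8 remaining = 1.558 − 0.8840 = 0.6740 mol

0.674 mol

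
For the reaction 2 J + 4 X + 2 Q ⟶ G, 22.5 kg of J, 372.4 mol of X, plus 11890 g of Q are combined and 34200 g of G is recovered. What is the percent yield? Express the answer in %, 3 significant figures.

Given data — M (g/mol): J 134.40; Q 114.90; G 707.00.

93.5 %

n(J) = 22.50×1000 / 134.40 = 167.4 mol
n(X) = 372.4 mol
n(Q) = 11890 / 114.90 = 103.5 mol
n/ν for J = 167.4/2 = 83.70
n/ν for X = 372.4/4 = 93.10
n/ν for Q = 103.5/2 = 51.75
Smallest n/ν is Q → limiting reagent.
theoretical n(G) = (1/2) × 103.5 = 51.75 mol → 36590 g
% yield = 34200 / 36590 × 100 = 93.47 %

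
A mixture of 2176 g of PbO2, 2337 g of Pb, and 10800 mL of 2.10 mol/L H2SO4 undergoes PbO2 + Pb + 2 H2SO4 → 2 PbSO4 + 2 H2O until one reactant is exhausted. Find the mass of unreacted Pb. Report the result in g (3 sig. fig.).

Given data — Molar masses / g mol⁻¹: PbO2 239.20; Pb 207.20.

452 g

n(PbO2) = 2176 / 239.20 = 9.097 mol
n(Pb) = 2337 / 207.20 = 11.28 mol
n(H2SO4) = 2.10 × 10800/1000 = 22.68 mol
n/ν for PbO2 = 9.097/1 = 9.097
n/ν for Pb = 11.28/1 = 11.28
n/ν for H2SO4 = 22.68/2 = 11.34
Smallest n/ν is PbO2 → limiting reagent.
Pb consumed = (1/1) × 9.097 = 9.097 mol
Pb remaining = 11.28 − 9.097 = 2.183 mol
mass = 2.183 × 207.20 = 452.3 g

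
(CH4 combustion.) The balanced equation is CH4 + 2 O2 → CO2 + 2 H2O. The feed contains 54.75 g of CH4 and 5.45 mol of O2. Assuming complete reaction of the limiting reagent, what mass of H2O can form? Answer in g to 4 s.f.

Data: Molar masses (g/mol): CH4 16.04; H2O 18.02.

n(CH4) = 54.75 / 16.04 = 3.413 mol
n(O2) = 5.450 mol
n/ν for CH4 = 3.413/1 = 3.413
n/ν for O2 = 5.450/2 = 2.725
Smallest n/ν is O2 → limiting reagent.
n(H2O) = (2/2) × 5.450 = 5.450 mol
mass = 5.450 × 18.02 = 98.21 g

98.21 g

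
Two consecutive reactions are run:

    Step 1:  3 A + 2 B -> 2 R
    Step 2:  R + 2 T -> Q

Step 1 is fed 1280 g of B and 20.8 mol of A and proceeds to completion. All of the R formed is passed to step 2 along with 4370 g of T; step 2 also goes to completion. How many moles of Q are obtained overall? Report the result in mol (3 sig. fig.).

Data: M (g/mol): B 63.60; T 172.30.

12.7 mol

Step 1:
n(B) = 1280 / 63.60 = 20.13 mol
n(A) = 20.80 mol
n/ν → B: 10.07, A: 6.933; A is limiting.
n(R) produced = (2/3) × 20.80 = 13.87 mol
Step 2:
n(R) available = 13.87 mol
n(T) = 4370 / 172.30 = 25.36 mol
n/ν → R: 13.87, T: 12.68; T is limiting.
n(Q) = (1/2) × 25.36 = 12.68 mol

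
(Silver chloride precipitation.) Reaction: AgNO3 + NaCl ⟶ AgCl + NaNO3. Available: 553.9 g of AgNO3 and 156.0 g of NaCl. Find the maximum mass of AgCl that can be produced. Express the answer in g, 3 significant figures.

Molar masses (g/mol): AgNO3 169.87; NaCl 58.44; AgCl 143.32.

n(AgNO3) = 553.9 / 169.87 = 3.261 mol
n(NaCl) = 156.0 / 58.44 = 2.669 mol
n/ν for AgNO3 = 3.261/1 = 3.261
n/ν for NaCl = 2.669/1 = 2.669
Smallest n/ν is NaCl → limiting reagent.
n(AgCl) = (1/1) × 2.669 = 2.669 mol
mass = 2.669 × 143.32 = 382.5 g

383 g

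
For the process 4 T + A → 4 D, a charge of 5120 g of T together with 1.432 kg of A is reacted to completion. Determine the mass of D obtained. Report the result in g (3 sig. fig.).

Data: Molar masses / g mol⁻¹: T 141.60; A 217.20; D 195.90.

n(T) = 5120 / 141.60 = 36.16 mol
n(A) = 1.432×1000 / 217.20 = 6.593 mol
n/ν for T = 36.16/4 = 9.040
n/ν for A = 6.593/1 = 6.593
Smallest n/ν is A → limiting reagent.
n(D) = (4/1) × 6.593 = 26.37 mol
mass = 26.37 × 195.90 = 5166 g

5170 g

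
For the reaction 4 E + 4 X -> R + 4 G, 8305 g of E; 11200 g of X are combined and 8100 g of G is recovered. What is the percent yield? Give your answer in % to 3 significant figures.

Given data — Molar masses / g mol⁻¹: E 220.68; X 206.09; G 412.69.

52.2 %

n(E) = 8305 / 220.68 = 37.63 mol
n(X) = 11200 / 206.09 = 54.35 mol
n/ν for E = 37.63/4 = 9.408
n/ν for X = 54.35/4 = 13.59
Smallest n/ν is E → limiting reagent.
theoretical n(G) = (4/4) × 37.63 = 37.63 mol → 15530 g
% yield = 8100 / 15530 × 100 = 52.16 %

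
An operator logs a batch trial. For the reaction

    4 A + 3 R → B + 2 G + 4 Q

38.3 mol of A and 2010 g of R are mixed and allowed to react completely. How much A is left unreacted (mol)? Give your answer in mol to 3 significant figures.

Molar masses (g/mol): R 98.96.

n(A) = 38.30 mol
n(R) = 2010 / 98.96 = 20.31 mol
n/ν for A = 38.30/4 = 9.575
n/ν for R = 20.31/3 = 6.770
Smallest n/ν is R → limiting reagent.
A consumed = (4/3) × 20.31 = 27.08 mol
A remaining = 38.30 − 27.08 = 11.22 mol

11.2 mol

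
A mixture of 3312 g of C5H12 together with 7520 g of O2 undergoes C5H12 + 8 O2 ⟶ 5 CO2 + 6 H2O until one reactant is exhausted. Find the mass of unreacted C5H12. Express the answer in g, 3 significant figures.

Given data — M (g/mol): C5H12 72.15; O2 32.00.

n(C5H12) = 3312 / 72.15 = 45.90 mol
n(O2) = 7520 / 32.00 = 235.0 mol
n/ν → C5H12: 45.90, O2: 29.38; O2 is limiting.
C5H12 consumed = (1/8) × 235.0 = 29.38 mol
C5H12 remaining = 45.90 − 29.38 = 16.52 mol
mass = 16.52 × 72.15 = 1192 g

1190 g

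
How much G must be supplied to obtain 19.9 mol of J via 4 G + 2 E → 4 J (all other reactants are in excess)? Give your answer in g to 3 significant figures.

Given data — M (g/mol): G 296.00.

5890 g

n(J) = 19.90 mol
n(G) = (4/4) × 19.90 = 19.90 mol
mass = 19.90 × 296.00 = 5890 g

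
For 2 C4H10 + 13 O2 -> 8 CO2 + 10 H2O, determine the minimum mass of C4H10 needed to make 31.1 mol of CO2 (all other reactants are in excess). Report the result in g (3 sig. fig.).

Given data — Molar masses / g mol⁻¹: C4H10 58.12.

n(CO2) = 31.10 mol
n(C4H10) = (2/8) × 31.10 = 7.775 mol
mass = 7.775 × 58.12 = 451.9 g

452 g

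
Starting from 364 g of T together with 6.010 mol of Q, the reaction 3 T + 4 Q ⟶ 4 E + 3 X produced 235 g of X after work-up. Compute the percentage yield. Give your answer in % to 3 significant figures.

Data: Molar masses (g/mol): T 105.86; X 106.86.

64.0 %

n(T) = 364.0 / 105.86 = 3.439 mol
n(Q) = 6.010 mol
n/ν → T: 1.146, Q: 1.503; T is limiting.
theoretical n(X) = (3/3) × 3.439 = 3.439 mol → 367.5 g
% yield = 235 / 367.5 × 100 = 63.95 %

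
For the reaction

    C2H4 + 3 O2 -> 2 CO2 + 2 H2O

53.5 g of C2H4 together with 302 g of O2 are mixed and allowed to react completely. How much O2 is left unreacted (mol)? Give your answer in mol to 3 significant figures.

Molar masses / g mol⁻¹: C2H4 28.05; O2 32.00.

n(C2H4) = 53.50 / 28.05 = 1.907 mol
n(O2) = 302.0 / 32.00 = 9.438 mol
n/ν for C2H4 = 1.907/1 = 1.907
n/ν for O2 = 9.438/3 = 3.146
Smallest n/ν is C2H4 → limiting reagent.
O2 consumed = (3/1) × 1.907 = 5.721 mol
O2 remaining = 9.438 − 5.721 = 3.717 mol

3.72 mol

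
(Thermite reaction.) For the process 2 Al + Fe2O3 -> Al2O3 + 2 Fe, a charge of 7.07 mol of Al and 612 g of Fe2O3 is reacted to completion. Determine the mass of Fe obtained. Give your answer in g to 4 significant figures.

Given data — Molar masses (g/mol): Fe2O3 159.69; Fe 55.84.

394.8 g

n(Al) = 7.070 mol
n(Fe2O3) = 612.0 / 159.69 = 3.832 mol
n/ν for Al = 7.070/2 = 3.535
n/ν for Fe2O3 = 3.832/1 = 3.832
Smallest n/ν is Al → limiting reagent.
n(Fe) = (2/2) × 7.070 = 7.070 mol
mass = 7.070 × 55.84 = 394.8 g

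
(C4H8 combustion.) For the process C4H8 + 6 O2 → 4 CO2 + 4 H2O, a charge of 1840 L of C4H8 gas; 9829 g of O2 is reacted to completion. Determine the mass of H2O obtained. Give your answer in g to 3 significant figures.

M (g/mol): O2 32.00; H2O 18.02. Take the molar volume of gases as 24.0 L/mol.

n(C4H8) = 1840 / 24.0 = 76.67 mol
n(O2) = 9829 / 32.00 = 307.2 mol
n/ν → C4H8: 76.67, O2: 51.20; O2 is limiting.
n(H2O) = (4/6) × 307.2 = 204.8 mol
mass = 204.8 × 18.02 = 3690 g

3690 g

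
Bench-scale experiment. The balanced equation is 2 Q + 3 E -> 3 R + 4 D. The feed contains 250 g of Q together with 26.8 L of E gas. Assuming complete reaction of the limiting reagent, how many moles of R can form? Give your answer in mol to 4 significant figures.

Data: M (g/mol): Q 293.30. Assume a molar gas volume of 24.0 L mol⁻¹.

n(Q) = 250.0 / 293.30 = 0.8524 mol
n(E) = 26.80 / 24.0 = 1.117 mol
n/ν for Q = 0.8524/2 = 0.4262
n/ν for E = 1.117/3 = 0.3723
Smallest n/ν is E → limiting reagent.
n(R) = (3/3) × 1.117 = 1.117 mol

1.117 mol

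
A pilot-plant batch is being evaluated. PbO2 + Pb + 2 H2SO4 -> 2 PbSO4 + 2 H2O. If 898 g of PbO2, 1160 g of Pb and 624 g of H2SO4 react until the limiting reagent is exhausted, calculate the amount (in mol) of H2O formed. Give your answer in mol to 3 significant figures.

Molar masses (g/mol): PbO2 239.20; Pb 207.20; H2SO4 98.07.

n(PbO2) = 898.0 / 239.20 = 3.754 mol
n(Pb) = 1160 / 207.20 = 5.598 mol
n(H2SO4) = 624.0 / 98.07 = 6.363 mol
n/ν for PbO2 = 3.754/1 = 3.754
n/ν for Pb = 5.598/1 = 5.598
n/ν for H2SO4 = 6.363/2 = 3.182
Smallest n/ν is H2SO4 → limiting reagent.
n(H2O) = (2/2) × 6.363 = 6.363 mol

6.36 mol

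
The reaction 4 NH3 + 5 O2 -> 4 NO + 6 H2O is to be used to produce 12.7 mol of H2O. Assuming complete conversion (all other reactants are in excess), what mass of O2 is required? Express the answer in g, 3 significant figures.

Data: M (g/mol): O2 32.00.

n(H2O) = 12.70 mol
n(O2) = (5/6) × 12.70 = 10.58 mol
mass = 10.58 × 32.00 = 338.6 g

339 g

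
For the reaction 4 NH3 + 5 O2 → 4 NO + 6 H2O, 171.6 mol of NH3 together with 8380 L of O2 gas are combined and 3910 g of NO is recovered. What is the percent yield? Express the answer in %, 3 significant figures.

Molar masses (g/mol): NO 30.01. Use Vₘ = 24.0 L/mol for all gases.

n(NH3) = 171.6 mol
n(O2) = 8380 / 24.0 = 349.2 mol
n/ν → NH3: 42.90, O2: 69.84; NH3 is limiting.
theoretical n(NO) = (4/4) × 171.6 = 171.6 mol → 5150 g
% yield = 3910 / 5150 × 100 = 75.92 %

75.9 %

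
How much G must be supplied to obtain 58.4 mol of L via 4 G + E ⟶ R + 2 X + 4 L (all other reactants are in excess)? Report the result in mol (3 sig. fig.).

n(L) = 58.40 mol
n(G) = (4/4) × 58.40 = 58.40 mol

58.4 mol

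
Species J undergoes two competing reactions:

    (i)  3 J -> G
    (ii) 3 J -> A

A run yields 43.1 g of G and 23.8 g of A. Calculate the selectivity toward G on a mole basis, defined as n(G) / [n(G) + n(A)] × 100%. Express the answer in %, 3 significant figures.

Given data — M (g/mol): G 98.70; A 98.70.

64.4 %

n(G) = 43.1 / 98.70 = 0.4367 mol
n(A) = 23.8 / 98.70 = 0.2411 mol
selectivity = 0.4367/(0.4367+0.2411) × 100 = 64.43 %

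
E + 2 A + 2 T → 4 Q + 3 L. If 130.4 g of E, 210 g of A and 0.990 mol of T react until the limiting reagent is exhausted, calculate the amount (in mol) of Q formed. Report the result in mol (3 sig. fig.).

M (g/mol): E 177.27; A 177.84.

n(E) = 130.4 / 177.27 = 0.7356 mol
n(A) = 210.0 / 177.84 = 1.181 mol
n(T) = 0.9900 mol
n/ν for E = 0.7356/1 = 0.7356
n/ν for A = 1.181/2 = 0.5905
n/ν for T = 0.9900/2 = 0.4950
Smallest n/ν is T → limiting reagent.
n(Q) = (4/2) × 0.9900 = 1.980 mol

1.98 mol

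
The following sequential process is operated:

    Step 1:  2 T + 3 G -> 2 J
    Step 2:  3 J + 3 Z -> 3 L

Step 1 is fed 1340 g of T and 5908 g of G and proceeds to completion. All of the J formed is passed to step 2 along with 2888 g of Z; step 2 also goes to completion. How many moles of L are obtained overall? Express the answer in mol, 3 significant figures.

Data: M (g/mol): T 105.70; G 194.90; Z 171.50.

12.7 mol

Step 1:
n(T) = 1340 / 105.70 = 12.68 mol
n(G) = 5908 / 194.90 = 30.31 mol
n/ν for T = 12.68/2 = 6.340
n/ν for G = 30.31/3 = 10.10
Smallest n/ν is T → limiting reagent.
n(J) produced = (2/2) × 12.68 = 12.68 mol
Step 2:
n(J) available = 12.68 mol
n(Z) = 2888 / 171.50 = 16.84 mol
n/ν for J = 12.68/3 = 4.227
n/ν for Z = 16.84/3 = 5.613
Smallest n/ν is J → limiting reagent.
n(L) = (3/3) × 12.68 = 12.68 mol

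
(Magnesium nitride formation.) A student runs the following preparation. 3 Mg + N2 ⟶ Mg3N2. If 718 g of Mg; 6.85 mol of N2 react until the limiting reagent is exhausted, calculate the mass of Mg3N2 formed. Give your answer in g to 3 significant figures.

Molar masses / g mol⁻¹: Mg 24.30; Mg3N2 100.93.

n(Mg) = 718.0 / 24.30 = 29.55 mol
n(N2) = 6.850 mol
n/ν → Mg: 9.850, N2: 6.850; N2 is limiting.
n(Mg3N2) = (1/1) × 6.850 = 6.850 mol
mass = 6.850 × 100.93 = 691.4 g

691 g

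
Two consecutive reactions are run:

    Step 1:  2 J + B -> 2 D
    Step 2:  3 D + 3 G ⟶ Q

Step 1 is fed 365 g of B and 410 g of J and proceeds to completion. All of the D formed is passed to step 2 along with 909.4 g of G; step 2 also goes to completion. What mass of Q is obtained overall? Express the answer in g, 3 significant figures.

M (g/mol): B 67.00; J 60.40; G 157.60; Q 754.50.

1450 g

Step 1:
n(B) = 365.0 / 67.00 = 5.448 mol
n(J) = 410.0 / 60.40 = 6.788 mol
n/ν for B = 5.448/1 = 5.448
n/ν for J = 6.788/2 = 3.394
Smallest n/ν is J → limiting reagent.
n(D) produced = (2/2) × 6.788 = 6.788 mol
Step 2:
n(D) available = 6.788 mol
n(G) = 909.4 / 157.60 = 5.770 mol
n/ν for D = 6.788/3 = 2.263
n/ν for G = 5.770/3 = 1.923
Smallest n/ν is G → limiting reagent.
n(Q) = (1/3) × 5.770 = 1.923 mol
mass = 1.923 × 754.50 = 1451 g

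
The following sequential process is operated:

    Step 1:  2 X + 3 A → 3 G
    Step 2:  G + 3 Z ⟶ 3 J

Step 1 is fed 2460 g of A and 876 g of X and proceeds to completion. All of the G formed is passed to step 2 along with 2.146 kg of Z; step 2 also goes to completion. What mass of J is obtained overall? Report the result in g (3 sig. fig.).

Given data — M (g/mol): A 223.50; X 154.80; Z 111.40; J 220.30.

Step 1:
n(A) = 2460 / 223.50 = 11.01 mol
n(X) = 876.0 / 154.80 = 5.659 mol
n/ν → A: 3.670, X: 2.830; X is limiting.
n(G) produced = (3/2) × 5.659 = 8.489 mol
Step 2:
n(G) available = 8.489 mol
n(Z) = 2.146×1000 / 111.40 = 19.26 mol
n/ν → G: 8.489, Z: 6.420; Z is limiting.
n(J) = (3/3) × 19.26 = 19.26 mol
mass = 19.26 × 220.30 = 4243 g

4240 g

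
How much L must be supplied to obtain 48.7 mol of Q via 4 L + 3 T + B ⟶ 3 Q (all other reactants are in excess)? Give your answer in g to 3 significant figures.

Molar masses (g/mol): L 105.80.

n(Q) = 48.70 mol
n(L) = (4/3) × 48.70 = 64.93 mol
mass = 64.93 × 105.80 = 6870 g

6870 g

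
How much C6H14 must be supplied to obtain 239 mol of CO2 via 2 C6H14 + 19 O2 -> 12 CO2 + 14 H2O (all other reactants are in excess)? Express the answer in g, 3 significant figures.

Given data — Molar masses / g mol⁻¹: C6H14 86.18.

3430 g

n(CO2) = 239.0 mol
n(C6H14) = (2/12) × 239.0 = 39.83 mol
mass = 39.83 × 86.18 = 3433 g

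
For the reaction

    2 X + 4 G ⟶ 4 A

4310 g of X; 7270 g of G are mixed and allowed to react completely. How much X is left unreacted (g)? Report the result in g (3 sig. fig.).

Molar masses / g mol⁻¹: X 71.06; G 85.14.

1280 g

n(X) = 4310 / 71.06 = 60.65 mol
n(G) = 7270 / 85.14 = 85.39 mol
n/ν for X = 60.65/2 = 30.33
n/ν for G = 85.39/4 = 21.35
Smallest n/ν is G → limiting reagent.
X consumed = (2/4) × 85.39 = 42.70 mol
X remaining = 60.65 − 42.70 = 17.95 mol
mass = 17.95 × 71.06 = 1276 g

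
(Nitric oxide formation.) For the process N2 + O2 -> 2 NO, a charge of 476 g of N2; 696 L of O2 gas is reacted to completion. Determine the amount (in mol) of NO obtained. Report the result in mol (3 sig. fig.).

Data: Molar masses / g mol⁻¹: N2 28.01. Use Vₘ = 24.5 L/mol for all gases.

n(N2) = 476.0 / 28.01 = 16.99 mol
n(O2) = 696.0 / 24.5 = 28.41 mol
n/ν for N2 = 16.99/1 = 16.99
n/ν for O2 = 28.41/1 = 28.41
Smallest n/ν is N2 → limiting reagent.
n(NO) = (2/1) × 16.99 = 33.98 mol

34.0 mol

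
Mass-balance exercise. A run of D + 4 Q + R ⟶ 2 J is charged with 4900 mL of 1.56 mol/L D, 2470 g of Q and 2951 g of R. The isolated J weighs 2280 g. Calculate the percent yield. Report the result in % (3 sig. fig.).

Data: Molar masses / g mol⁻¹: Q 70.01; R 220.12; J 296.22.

n(D) = 1.56 × 4900/1000 = 7.644 mol
n(Q) = 2470 / 70.01 = 35.28 mol
n(R) = 2951 / 220.12 = 13.41 mol
n/ν for D = 7.644/1 = 7.644
n/ν for Q = 35.28/4 = 8.820
n/ν for R = 13.41/1 = 13.41
Smallest n/ν is D → limiting reagent.
theoretical n(J) = (2/1) × 7.644 = 15.29 mol → 4529 g
% yield = 2280 / 4529 × 100 = 50.34 %

50.3 %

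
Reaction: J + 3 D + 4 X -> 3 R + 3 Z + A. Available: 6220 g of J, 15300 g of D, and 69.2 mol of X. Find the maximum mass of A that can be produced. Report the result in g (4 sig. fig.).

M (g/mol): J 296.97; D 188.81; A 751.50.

n(J) = 6220 / 296.97 = 20.94 mol
n(D) = 15300 / 188.81 = 81.03 mol
n(X) = 69.20 mol
n/ν → J: 20.94, D: 27.01, X: 17.30; X is limiting.
n(A) = (1/4) × 69.20 = 17.30 mol
mass = 17.30 × 751.50 = 13000 g

13000 g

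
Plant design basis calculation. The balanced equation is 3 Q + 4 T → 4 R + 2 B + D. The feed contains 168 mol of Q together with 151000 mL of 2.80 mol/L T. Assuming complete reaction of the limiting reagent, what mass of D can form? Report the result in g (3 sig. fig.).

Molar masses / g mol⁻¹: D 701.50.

39300 g

n(Q) = 168.0 mol
n(T) = 2.80 × 151000/1000 = 422.8 mol
n/ν for Q = 168.0/3 = 56.00
n/ν for T = 422.8/4 = 105.7
Smallest n/ν is Q → limiting reagent.
n(D) = (1/3) × 168.0 = 56.00 mol
mass = 56.00 × 701.50 = 39280 g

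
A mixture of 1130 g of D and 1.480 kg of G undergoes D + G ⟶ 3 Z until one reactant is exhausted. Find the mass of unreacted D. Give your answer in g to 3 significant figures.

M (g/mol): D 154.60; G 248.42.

209 g

n(D) = 1130 / 154.60 = 7.309 mol
n(G) = 1.480×1000 / 248.42 = 5.958 mol
n/ν for D = 7.309/1 = 7.309
n/ν for G = 5.958/1 = 5.958
Smallest n/ν is G → limiting reagent.
D consumed = (1/1) × 5.958 = 5.958 mol
D remaining = 7.309 − 5.958 = 1.351 mol
mass = 1.351 × 154.60 = 208.9 g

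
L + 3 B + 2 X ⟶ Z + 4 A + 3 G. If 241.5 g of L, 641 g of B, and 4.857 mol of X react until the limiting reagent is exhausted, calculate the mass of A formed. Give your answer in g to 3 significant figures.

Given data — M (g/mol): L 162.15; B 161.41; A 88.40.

468 g

n(L) = 241.5 / 162.15 = 1.489 mol
n(B) = 641.0 / 161.41 = 3.971 mol
n(X) = 4.857 mol
n/ν → L: 1.489, B: 1.324, X: 2.429; B is limiting.
n(A) = (4/3) × 3.971 = 5.295 mol
mass = 5.295 × 88.40 = 468.1 g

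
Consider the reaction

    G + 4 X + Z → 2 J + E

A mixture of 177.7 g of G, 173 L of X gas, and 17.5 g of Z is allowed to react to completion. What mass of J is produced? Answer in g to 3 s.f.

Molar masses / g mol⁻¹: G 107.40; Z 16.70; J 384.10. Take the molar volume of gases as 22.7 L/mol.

805 g

n(G) = 177.7 / 107.40 = 1.655 mol
n(X) = 173.0 / 22.7 = 7.621 mol
n(Z) = 17.50 / 16.70 = 1.048 mol
n/ν for G = 1.655/1 = 1.655
n/ν for X = 7.621/4 = 1.905
n/ν for Z = 1.048/1 = 1.048
Smallest n/ν is Z → limiting reagent.
n(J) = (2/1) × 1.048 = 2.096 mol
mass = 2.096 × 384.10 = 805.1 g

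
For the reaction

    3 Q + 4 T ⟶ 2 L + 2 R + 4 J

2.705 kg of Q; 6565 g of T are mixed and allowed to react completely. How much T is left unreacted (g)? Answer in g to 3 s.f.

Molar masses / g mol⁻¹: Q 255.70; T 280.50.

n(Q) = 2.705×1000 / 255.70 = 10.58 mol
n(T) = 6565 / 280.50 = 23.40 mol
n/ν for Q = 10.58/3 = 3.527
n/ν for T = 23.40/4 = 5.850
Smallest n/ν is Q → limiting reagent.
T consumed = (4/3) × 10.58 = 14.11 mol
T remaining = 23.40 − 14.11 = 9.290 mol
mass = 9.290 × 280.50 = 2606 g

2610 g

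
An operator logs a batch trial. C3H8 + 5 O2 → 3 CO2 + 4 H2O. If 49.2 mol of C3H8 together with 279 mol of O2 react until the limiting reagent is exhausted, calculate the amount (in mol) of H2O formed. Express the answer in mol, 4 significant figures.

n(C3H8) = 49.20 mol
n(O2) = 279.0 mol
n/ν for C3H8 = 49.20/1 = 49.20
n/ν for O2 = 279.0/5 = 55.80
Smallest n/ν is C3H8 → limiting reagent.
n(H2O) = (4/1) × 49.20 = 196.8 mol

196.8 mol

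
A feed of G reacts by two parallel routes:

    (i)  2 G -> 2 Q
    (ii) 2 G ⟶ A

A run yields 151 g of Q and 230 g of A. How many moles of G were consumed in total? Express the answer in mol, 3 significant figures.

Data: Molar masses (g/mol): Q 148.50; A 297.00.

2.57 mol

n(Q) = 151 / 148.50 = 1.017 mol
n(A) = 230 / 297.00 = 0.7744 mol
n(G) via (i) = (2/2)×1.017 = 1.017 mol
n(G) via (ii) = (2/1)×0.7744 = 1.549 mol
total n(G) = 1.017 + 1.549 = 2.566 mol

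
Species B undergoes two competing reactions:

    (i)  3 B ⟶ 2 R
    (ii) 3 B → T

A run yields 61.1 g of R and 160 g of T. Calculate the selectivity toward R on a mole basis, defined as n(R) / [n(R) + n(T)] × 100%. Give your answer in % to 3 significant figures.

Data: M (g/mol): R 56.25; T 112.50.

43.3 %

n(R) = 61.1 / 56.25 = 1.086 mol
n(T) = 160 / 112.50 = 1.422 mol
selectivity = 1.086/(1.086+1.422) × 100 = 43.30 %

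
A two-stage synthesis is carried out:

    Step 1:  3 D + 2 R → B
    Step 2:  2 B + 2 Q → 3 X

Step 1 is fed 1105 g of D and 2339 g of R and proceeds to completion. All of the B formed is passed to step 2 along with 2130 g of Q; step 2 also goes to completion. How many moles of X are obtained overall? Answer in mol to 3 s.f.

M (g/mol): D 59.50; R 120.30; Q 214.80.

Step 1:
n(D) = 1105 / 59.50 = 18.57 mol
n(R) = 2339 / 120.30 = 19.44 mol
n/ν for D = 18.57/3 = 6.190
n/ν for R = 19.44/2 = 9.720
Smallest n/ν is D → limiting reagent.
n(B) produced = (1/3) × 18.57 = 6.190 mol
Step 2:
n(B) available = 6.190 mol
n(Q) = 2130 / 214.80 = 9.916 mol
n/ν for B = 6.190/2 = 3.095
n/ν for Q = 9.916/2 = 4.958
Smallest n/ν is B → limiting reagent.
n(X) = (3/2) × 6.190 = 9.285 mol

9.29 mol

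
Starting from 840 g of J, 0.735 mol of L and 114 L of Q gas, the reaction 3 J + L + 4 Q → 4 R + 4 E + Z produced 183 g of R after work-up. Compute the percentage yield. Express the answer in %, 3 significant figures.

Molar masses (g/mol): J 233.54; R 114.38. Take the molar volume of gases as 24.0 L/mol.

n(J) = 840.0 / 233.54 = 3.597 mol
n(L) = 0.7350 mol
n(Q) = 114.0 / 24.0 = 4.750 mol
n/ν for J = 3.597/3 = 1.199
n/ν for L = 0.7350/1 = 0.7350
n/ν for Q = 4.750/4 = 1.188
Smallest n/ν is L → limiting reagent.
theoretical n(R) = (4/1) × 0.7350 = 2.940 mol → 336.3 g
% yield = 183 / 336.3 × 100 = 54.42 %

54.4 %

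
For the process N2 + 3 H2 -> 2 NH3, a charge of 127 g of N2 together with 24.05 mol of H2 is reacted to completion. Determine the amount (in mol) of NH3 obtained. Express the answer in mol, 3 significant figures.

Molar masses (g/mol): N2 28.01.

9.07 mol

n(N2) = 127.0 / 28.01 = 4.534 mol
n(H2) = 24.05 mol
n/ν → N2: 4.534, H2: 8.017; N2 is limiting.
n(NH3) = (2/1) × 4.534 = 9.068 mol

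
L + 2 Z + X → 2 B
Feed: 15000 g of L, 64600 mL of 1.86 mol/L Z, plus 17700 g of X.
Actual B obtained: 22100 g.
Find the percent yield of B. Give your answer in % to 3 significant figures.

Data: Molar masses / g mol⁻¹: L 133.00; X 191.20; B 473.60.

38.8 %

n(L) = 15000 / 133.00 = 112.8 mol
n(Z) = 1.86 × 64600/1000 = 120.2 mol
n(X) = 17700 / 191.20 = 92.57 mol
n/ν for L = 112.8/1 = 112.8
n/ν for Z = 120.2/2 = 60.10
n/ν for X = 92.57/1 = 92.57
Smallest n/ν is Z → limiting reagent.
theoretical n(B) = (2/2) × 120.2 = 120.2 mol → 56930 g
% yield = 22100 / 56930 × 100 = 38.82 %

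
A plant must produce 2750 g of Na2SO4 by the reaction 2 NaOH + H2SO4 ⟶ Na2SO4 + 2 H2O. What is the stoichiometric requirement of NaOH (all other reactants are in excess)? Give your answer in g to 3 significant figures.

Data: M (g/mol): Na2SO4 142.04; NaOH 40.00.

n(Na2SO4) = 2750 / 142.04 = 19.36 mol
n(NaOH) = (2/1) × 19.36 = 38.72 mol
mass = 38.72 × 40.00 = 1549 g

1550 g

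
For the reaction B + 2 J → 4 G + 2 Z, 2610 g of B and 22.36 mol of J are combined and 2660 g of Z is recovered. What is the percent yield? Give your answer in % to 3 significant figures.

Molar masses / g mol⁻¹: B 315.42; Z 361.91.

n(B) = 2610 / 315.42 = 8.275 mol
n(J) = 22.36 mol
n/ν → B: 8.275, J: 11.18; B is limiting.
theoretical n(Z) = (2/1) × 8.275 = 16.55 mol → 5990 g
% yield = 2660 / 5990 × 100 = 44.41 %

44.4 %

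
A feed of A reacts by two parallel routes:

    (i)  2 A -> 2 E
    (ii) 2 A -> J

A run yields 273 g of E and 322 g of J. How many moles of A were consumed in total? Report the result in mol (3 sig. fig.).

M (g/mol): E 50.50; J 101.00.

n(E) = 273 / 50.50 = 5.406 mol
n(J) = 322 / 101.00 = 3.188 mol
n(A) via (i) = (2/2)×5.406 = 5.406 mol
n(A) via (ii) = (2/1)×3.188 = 6.376 mol
total n(A) = 5.406 + 6.376 = 11.78 mol

11.8 mol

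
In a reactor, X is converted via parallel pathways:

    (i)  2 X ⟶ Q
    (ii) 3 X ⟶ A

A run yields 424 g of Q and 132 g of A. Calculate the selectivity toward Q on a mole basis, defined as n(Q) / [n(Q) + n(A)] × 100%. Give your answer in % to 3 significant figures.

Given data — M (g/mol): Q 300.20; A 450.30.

n(Q) = 424 / 300.20 = 1.412 mol
n(A) = 132 / 450.30 = 0.2931 mol
selectivity = 1.412/(1.412+0.2931) × 100 = 82.81 %

82.8 %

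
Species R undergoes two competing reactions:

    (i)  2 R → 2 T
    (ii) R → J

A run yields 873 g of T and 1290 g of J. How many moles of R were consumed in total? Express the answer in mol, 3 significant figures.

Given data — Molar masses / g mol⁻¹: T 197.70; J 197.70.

n(T) = 873 / 197.70 = 4.416 mol
n(J) = 1290 / 197.70 = 6.525 mol
n(R) via (i) = (2/2)×4.416 = 4.416 mol
n(R) via (ii) = (1/1)×6.525 = 6.525 mol
total n(R) = 4.416 + 6.525 = 10.94 mol

10.9 mol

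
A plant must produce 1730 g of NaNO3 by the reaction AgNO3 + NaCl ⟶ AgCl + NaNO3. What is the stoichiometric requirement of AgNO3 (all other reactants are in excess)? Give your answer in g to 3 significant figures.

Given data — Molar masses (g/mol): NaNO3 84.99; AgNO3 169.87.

3460 g

n(NaNO3) = 1730 / 84.99 = 20.36 mol
n(AgNO3) = (1/1) × 20.36 = 20.36 mol
mass = 20.36 × 169.87 = 3459 g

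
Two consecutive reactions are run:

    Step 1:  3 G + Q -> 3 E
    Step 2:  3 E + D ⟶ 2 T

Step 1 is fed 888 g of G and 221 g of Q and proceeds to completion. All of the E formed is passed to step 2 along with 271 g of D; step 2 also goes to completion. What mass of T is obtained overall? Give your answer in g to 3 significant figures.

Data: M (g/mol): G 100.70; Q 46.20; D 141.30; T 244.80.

Step 1:
n(G) = 888.0 / 100.70 = 8.818 mol
n(Q) = 221.0 / 46.20 = 4.784 mol
n/ν for G = 8.818/3 = 2.939
n/ν for Q = 4.784/1 = 4.784
Smallest n/ν is G → limiting reagent.
n(E) produced = (3/3) × 8.818 = 8.818 mol
Step 2:
n(E) available = 8.818 mol
n(D) = 271.0 / 141.30 = 1.918 mol
n/ν for E = 8.818/3 = 2.939
n/ν for D = 1.918/1 = 1.918
Smallest n/ν is D → limiting reagent.
n(T) = (2/1) × 1.918 = 3.836 mol
mass = 3.836 × 244.80 = 939.1 g

939 g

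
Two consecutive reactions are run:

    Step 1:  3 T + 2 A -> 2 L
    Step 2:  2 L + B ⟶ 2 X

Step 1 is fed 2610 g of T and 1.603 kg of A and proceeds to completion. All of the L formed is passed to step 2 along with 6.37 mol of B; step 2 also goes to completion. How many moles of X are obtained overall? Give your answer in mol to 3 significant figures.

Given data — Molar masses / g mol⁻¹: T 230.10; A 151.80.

7.56 mol

Step 1:
n(T) = 2610 / 230.10 = 11.34 mol
n(A) = 1.603×1000 / 151.80 = 10.56 mol
n/ν → T: 3.780, A: 5.280; T is limiting.
n(L) produced = (2/3) × 11.34 = 7.560 mol
Step 2:
n(L) available = 7.560 mol
n(B) = 6.370 mol
n/ν → L: 3.780, B: 6.370; L is limiting.
n(X) = (2/2) × 7.560 = 7.560 mol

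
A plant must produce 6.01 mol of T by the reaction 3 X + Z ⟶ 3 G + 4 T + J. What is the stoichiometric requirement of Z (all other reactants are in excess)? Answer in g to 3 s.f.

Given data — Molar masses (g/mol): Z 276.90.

416 g

n(T) = 6.010 mol
n(Z) = (1/4) × 6.010 = 1.503 mol
mass = 1.503 × 276.90 = 416.2 g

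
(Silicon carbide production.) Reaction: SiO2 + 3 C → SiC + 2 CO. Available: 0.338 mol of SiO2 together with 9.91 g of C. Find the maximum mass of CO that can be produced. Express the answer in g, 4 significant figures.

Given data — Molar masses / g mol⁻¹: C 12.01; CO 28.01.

15.41 g

n(SiO2) = 0.3380 mol
n(C) = 9.910 / 12.01 = 0.8251 mol
n/ν → SiO2: 0.3380, C: 0.2750; C is limiting.
n(CO) = (2/3) × 0.8251 = 0.5501 mol
mass = 0.5501 × 28.01 = 15.41 g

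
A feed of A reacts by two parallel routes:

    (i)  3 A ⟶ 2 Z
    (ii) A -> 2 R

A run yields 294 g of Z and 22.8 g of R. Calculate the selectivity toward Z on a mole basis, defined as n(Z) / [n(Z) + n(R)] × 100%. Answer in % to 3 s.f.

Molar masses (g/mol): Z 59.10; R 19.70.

n(Z) = 294 / 59.10 = 4.975 mol
n(R) = 22.8 / 19.70 = 1.157 mol
selectivity = 4.975/(4.975+1.157) × 100 = 81.13 %

81.1 %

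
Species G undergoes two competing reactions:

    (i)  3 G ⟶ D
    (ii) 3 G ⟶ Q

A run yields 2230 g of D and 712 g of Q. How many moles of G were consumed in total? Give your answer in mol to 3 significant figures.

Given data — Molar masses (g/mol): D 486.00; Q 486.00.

n(D) = 2230 / 486.00 = 4.588 mol
n(Q) = 712 / 486.00 = 1.465 mol
n(G) via (i) = (3/1)×4.588 = 13.76 mol
n(G) via (ii) = (3/1)×1.465 = 4.395 mol
total n(G) = 13.76 + 4.395 = 18.16 mol

18.2 mol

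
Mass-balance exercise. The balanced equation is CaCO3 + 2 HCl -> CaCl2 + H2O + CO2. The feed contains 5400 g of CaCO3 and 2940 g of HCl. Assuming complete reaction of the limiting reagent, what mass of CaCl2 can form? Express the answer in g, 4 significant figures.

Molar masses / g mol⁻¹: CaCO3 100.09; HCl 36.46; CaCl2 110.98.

4475 g

n(CaCO3) = 5400 / 100.09 = 53.95 mol
n(HCl) = 2940 / 36.46 = 80.64 mol
n/ν → CaCO3: 53.95, HCl: 40.32; HCl is limiting.
n(CaCl2) = (1/2) × 80.64 = 40.32 mol
mass = 40.32 × 110.98 = 4475 g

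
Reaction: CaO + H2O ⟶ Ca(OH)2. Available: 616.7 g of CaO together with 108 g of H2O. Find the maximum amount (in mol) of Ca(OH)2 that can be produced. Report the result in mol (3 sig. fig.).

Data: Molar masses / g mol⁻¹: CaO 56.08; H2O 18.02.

n(CaO) = 616.7 / 56.08 = 11.00 mol
n(H2O) = 108.0 / 18.02 = 5.993 mol
n/ν for CaO = 11.00/1 = 11.00
n/ν for H2O = 5.993/1 = 5.993
Smallest n/ν is H2O → limiting reagent.
n(Ca(OH)2) = (1/1) × 5.993 = 5.993 mol

5.99 mol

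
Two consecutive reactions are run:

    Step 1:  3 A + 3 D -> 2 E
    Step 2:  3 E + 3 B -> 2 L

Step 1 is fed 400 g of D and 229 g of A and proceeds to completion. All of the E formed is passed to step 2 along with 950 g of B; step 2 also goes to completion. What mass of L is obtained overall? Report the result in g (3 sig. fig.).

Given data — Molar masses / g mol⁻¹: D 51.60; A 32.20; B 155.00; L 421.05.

1330 g

Step 1:
n(D) = 400.0 / 51.60 = 7.752 mol
n(A) = 229.0 / 32.20 = 7.112 mol
n/ν for D = 7.752/3 = 2.584
n/ν for A = 7.112/3 = 2.371
Smallest n/ν is A → limiting reagent.
n(E) produced = (2/3) × 7.112 = 4.741 mol
Step 2:
n(E) available = 4.741 mol
n(B) = 950.0 / 155.00 = 6.129 mol
n/ν for E = 4.741/3 = 1.580
n/ν for B = 6.129/3 = 2.043
Smallest n/ν is E → limiting reagent.
n(L) = (2/3) × 4.741 = 3.161 mol
mass = 3.161 × 421.05 = 1331 g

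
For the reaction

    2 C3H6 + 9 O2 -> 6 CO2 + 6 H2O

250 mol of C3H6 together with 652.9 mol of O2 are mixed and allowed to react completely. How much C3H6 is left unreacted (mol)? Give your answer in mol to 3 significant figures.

105 mol

n(C3H6) = 250.0 mol
n(O2) = 652.9 mol
n/ν for C3H6 = 250.0/2 = 125.0
n/ν for O2 = 652.9/9 = 72.54
Smallest n/ν is O2 → limiting reagent.
C3H6 consumed = (2/9) × 652.9 = 145.1 mol
C3H6 remaining = 250.0 − 145.1 = 104.9 mol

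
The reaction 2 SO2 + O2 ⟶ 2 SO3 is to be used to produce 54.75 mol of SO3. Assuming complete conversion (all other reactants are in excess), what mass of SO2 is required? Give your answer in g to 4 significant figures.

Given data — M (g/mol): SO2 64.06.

n(SO3) = 54.75 mol
n(SO2) = (2/2) × 54.75 = 54.75 mol
mass = 54.75 × 64.06 = 3507 g

3507 g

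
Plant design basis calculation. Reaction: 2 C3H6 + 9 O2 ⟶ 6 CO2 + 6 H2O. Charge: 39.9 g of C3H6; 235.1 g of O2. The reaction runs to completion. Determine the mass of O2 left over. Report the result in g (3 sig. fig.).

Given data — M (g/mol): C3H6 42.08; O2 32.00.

98.6 g

n(C3H6) = 39.90 / 42.08 = 0.9482 mol
n(O2) = 235.1 / 32.00 = 7.347 mol
n/ν for C3H6 = 0.9482/2 = 0.4741
n/ν for O2 = 7.347/9 = 0.8163
Smallest n/ν is C3H6 → limiting reagent.
O2 consumed = (9/2) × 0.9482 = 4.267 mol
O2 remaining = 7.347 − 4.267 = 3.080 mol
mass = 3.080 × 32.00 = 98.56 g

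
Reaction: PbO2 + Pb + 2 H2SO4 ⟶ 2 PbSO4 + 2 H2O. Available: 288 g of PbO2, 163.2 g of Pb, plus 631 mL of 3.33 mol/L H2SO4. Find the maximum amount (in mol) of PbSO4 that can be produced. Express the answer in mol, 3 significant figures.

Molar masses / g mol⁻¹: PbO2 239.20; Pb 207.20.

n(PbO2) = 288.0 / 239.20 = 1.204 mol
n(Pb) = 163.2 / 207.20 = 0.7876 mol
n(H2SO4) = 3.33 × 631.0/1000 = 2.101 mol
n/ν for PbO2 = 1.204/1 = 1.204
n/ν for Pb = 0.7876/1 = 0.7876
n/ν for H2SO4 = 2.101/2 = 1.051
Smallest n/ν is Pb → limiting reagent.
n(PbSO4) = (2/1) × 0.7876 = 1.575 mol

1.58 mol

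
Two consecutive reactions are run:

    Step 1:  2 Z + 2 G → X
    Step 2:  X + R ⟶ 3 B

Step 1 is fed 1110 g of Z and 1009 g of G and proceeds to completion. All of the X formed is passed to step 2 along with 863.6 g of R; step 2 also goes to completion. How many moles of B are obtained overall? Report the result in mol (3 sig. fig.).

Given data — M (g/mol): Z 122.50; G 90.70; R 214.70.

Step 1:
n(Z) = 1110 / 122.50 = 9.061 mol
n(G) = 1009 / 90.70 = 11.12 mol
n/ν for Z = 9.061/2 = 4.531
n/ν for G = 11.12/2 = 5.560
Smallest n/ν is Z → limiting reagent.
n(X) produced = (1/2) × 9.061 = 4.531 mol
Step 2:
n(X) available = 4.531 mol
n(R) = 863.6 / 214.70 = 4.022 mol
n/ν for X = 4.531/1 = 4.531
n/ν for R = 4.022/1 = 4.022
Smallest n/ν is R → limiting reagent.
n(B) = (3/1) × 4.022 = 12.07 mol

12.1 mol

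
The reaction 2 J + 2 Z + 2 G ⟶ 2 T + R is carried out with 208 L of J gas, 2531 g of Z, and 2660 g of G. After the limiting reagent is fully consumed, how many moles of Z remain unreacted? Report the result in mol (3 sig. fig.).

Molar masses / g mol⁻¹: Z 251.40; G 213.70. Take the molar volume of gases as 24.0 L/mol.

n(J) = 208.0 / 24.0 = 8.667 mol
n(Z) = 2531 / 251.40 = 10.07 mol
n(G) = 2660 / 213.70 = 12.45 mol
n/ν for J = 8.667/2 = 4.334
n/ν for Z = 10.07/2 = 5.035
n/ν for G = 12.45/2 = 6.225
Smallest n/ν is J → limiting reagent.
Z consumed = (2/2) × 8.667 = 8.667 mol
Z remaining = 10.07 − 8.667 = 1.403 mol

1.40 mol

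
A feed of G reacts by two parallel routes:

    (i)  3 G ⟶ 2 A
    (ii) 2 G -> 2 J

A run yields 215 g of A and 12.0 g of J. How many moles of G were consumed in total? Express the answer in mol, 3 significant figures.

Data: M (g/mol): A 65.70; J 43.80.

n(A) = 215 / 65.70 = 3.272 mol
n(J) = 12.0 / 43.80 = 0.2740 mol
n(G) via (i) = (3/2)×3.272 = 4.908 mol
n(G) via (ii) = (2/2)×0.2740 = 0.2740 mol
total n(G) = 4.908 + 0.2740 = 5.182 mol

5.18 mol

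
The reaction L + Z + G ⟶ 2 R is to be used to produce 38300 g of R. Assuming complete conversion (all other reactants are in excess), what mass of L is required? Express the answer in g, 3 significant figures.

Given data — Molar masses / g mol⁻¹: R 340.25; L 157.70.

8880 g

n(R) = 38300 / 340.25 = 112.6 mol
n(L) = (1/2) × 112.6 = 56.30 mol
mass = 56.30 × 157.70 = 8879 g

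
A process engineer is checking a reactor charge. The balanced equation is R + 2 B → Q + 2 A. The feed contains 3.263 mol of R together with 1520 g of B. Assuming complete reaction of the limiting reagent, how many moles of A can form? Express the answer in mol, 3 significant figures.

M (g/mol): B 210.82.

n(R) = 3.263 mol
n(B) = 1520 / 210.82 = 7.210 mol
n/ν for R = 3.263/1 = 3.263
n/ν for B = 7.210/2 = 3.605
Smallest n/ν is R → limiting reagent.
n(A) = (2/1) × 3.263 = 6.526 mol

6.53 mol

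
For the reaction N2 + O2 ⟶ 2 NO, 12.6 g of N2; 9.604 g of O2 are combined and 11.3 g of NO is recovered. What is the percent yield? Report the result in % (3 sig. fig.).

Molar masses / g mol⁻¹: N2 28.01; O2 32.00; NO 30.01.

62.7 %

n(N2) = 12.60 / 28.01 = 0.4498 mol
n(O2) = 9.604 / 32.00 = 0.3001 mol
n/ν for N2 = 0.4498/1 = 0.4498
n/ν for O2 = 0.3001/1 = 0.3001
Smallest n/ν is O2 → limiting reagent.
theoretical n(NO) = (2/1) × 0.3001 = 0.6002 mol → 18.01 g
% yield = 11.3 / 18.01 × 100 = 62.74 %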